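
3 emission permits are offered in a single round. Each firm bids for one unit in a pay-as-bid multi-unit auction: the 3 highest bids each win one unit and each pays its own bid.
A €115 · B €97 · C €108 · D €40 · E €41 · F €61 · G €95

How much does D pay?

D pays €0

Ordering the bids: 115 (A), 108 (C), 97 (B), 95 (G), 61 (F), …
The 3 highest are A, C, B.
D does not win → €0.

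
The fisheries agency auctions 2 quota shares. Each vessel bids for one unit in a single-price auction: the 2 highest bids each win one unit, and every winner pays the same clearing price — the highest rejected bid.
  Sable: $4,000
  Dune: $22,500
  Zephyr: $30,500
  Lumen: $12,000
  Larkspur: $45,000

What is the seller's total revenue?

Total revenue: $45,000

Bids ranked high→low: 45,000 (Larkspur), 30,500 (Zephyr), 22,500 (Dune), 12,000 (Lumen), …
The 2 highest are Larkspur, Zephyr.
Clearing price = highest rejected bid = $22,500.
Total revenue = 2 × $22,500 = $45,000.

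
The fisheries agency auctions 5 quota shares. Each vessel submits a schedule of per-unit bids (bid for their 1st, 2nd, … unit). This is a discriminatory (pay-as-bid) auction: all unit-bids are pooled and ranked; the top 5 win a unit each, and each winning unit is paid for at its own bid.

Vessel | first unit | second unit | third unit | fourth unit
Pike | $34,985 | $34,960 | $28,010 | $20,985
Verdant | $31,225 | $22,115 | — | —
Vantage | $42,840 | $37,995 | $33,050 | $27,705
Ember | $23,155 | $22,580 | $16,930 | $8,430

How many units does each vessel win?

All unit-bids, highest first — top 5: 42,840 (Vantage-1), 37,995 (Vantage-2), 34,985 (Pike-1), 34,960 (Pike-2), 33,050 (Vantage-3)
Next rejected bid: $31,225 (not a price — pay-as-bid).
Allocation: Pike 2, Vantage 3.

Pike 2, Vantage 3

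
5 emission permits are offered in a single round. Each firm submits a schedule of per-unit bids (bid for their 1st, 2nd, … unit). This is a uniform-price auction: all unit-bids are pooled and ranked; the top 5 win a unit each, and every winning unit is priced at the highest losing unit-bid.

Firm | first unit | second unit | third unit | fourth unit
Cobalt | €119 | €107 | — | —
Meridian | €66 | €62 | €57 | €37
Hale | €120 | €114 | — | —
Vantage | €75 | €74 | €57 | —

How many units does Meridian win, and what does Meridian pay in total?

Meridian: 0 units, pays €0

All unit-bids, highest first — top 5: 120 (Hale-1), 119 (Cobalt-1), 114 (Hale-2), 107 (Cobalt-2), 75 (Vantage-1)
First bid not allocated: €74.
Meridian wins 0 unit(s) at €74 each.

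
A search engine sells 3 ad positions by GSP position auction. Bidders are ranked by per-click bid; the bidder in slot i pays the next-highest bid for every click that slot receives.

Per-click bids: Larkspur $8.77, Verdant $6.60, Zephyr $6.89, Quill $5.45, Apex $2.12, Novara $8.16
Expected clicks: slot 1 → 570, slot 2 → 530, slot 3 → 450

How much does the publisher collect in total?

Per-click bids in order: $8.77 (Larkspur) > $8.16 (Novara) > $6.89 (Zephyr) > $6.60 (Verdant) > …
Slot 1: Larkspur pays $8.16 × 570 = $4651.20
Slot 2: Novara pays $6.89 × 530 = $3651.70
Slot 3: Zephyr pays $6.60 × 450 = $2970.00
Total = $11272.90

Total revenue: $11272.90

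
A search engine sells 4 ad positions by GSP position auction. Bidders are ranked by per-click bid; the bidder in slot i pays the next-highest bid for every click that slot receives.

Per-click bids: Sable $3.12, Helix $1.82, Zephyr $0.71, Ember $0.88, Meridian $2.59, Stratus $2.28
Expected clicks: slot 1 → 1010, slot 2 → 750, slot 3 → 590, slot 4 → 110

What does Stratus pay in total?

Sorting advertisers: $3.12 (Sable) > $2.59 (Meridian) > $2.28 (Stratus) > $1.82 (Helix) > $0.88 (Ember) > …
Stratus holds slot 3 → pays next bid $1.82 × 590 clicks = $1073.80.

Stratus pays $1073.80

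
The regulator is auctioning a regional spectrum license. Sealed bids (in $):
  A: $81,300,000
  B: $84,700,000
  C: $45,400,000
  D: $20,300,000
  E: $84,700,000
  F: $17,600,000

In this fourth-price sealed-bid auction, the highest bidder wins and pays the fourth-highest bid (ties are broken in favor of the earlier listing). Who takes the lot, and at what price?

Sorting bids: 84,700,000 (B) > 84,700,000 (E) > 81,300,000 (A) > 45,400,000 (C) > 20,300,000 (D) > 17,600,000 (F)
B and E tie at $84,700,000; tie-break gives it to B.
B is highest; pays the fourth-highest bid, $45,400,000.

B pays $45,400,000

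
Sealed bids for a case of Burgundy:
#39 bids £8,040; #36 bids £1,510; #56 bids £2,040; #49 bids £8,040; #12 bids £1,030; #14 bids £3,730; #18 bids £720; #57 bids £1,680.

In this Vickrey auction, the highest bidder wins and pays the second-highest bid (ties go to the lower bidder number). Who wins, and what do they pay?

#39 pays £8,040

Bids ranked: 8,040 (#39) > 8,040 (#49) > 3,730 (#14) > 2,040 (#56) > 1,680 (#57) > 1,510 (#36) > …
Tie at £8,040 → #39 wins by tie-break.
#39 wins with the highest bid; price is set by the runner-up at £8,040.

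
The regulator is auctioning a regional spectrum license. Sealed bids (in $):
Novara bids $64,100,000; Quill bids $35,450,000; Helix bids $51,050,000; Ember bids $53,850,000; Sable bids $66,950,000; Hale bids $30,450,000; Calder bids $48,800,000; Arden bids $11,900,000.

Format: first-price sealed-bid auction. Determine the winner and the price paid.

Rule: the highest bidder wins and pays their own bid.
Sorting bids: 66,950,000 (Sable) > 64,100,000 (Novara) > 53,850,000 (Ember) > 51,050,000 (Helix) > 48,800,000 (Calder) > 35,450,000 (Quill) > …
First-price: Sable pays what they bid, $66,950,000.

Sable pays $66,950,000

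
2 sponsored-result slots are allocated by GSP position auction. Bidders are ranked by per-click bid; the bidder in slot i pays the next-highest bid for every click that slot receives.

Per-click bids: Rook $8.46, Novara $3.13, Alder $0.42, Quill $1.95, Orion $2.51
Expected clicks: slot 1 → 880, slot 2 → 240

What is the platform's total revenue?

Per-click bids in order: $8.46 (Rook) > $3.13 (Novara) > $2.51 (Orion) > …
Slot 1: Rook pays $3.13 × 880 = $2754.40
Slot 2: Novara pays $2.51 × 240 = $602.40
Total = $3356.80

Total revenue: $3356.80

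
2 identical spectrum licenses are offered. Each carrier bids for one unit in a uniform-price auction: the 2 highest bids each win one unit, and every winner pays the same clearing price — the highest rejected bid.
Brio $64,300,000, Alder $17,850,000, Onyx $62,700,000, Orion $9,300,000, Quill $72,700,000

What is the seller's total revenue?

Bids ranked high→low: 72,700,000 (Quill), 64,300,000 (Brio), 62,700,000 (Onyx), 17,850,000 (Alder), …
Top 2: Quill, Brio.
First losing bid is Onyx's $62,700,000, which sets the uniform price.
Total revenue = 2 × $62,700,000 = $125,400,000.

Total revenue: $125,400,000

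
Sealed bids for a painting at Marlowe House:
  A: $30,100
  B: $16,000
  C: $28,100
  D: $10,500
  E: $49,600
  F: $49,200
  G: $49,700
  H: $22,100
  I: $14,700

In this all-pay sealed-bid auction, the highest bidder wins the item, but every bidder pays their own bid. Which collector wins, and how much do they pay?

Bids ranked: 49,700 (G) > 49,600 (E) > 49,200 (F) > 30,100 (A) > 28,100 (C) > 22,100 (H) > …
G is highest and takes the item; every bidder forfeits their bid.

G pays $49,700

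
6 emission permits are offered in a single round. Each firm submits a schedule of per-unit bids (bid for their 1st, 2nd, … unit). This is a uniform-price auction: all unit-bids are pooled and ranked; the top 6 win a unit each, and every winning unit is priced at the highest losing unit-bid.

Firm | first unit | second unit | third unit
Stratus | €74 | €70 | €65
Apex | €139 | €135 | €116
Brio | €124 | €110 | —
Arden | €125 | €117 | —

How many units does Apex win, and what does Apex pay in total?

Merging the schedules and taking the best 6: 139 (Apex-1), 135 (Apex-2), 125 (Arden-1), 124 (Brio-1), 117 (Arden-2), 116 (Apex-3)
First bid not allocated: €110.
Apex wins 3 unit(s) at €110 each.

Apex: 3 units, pays €330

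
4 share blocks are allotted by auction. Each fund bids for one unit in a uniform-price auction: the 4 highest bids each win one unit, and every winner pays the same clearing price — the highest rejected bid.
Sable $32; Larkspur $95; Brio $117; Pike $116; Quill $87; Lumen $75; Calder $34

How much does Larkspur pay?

Larkspur pays $75

Ordering the bids: 117 (Brio), 116 (Pike), 95 (Larkspur), 87 (Quill), 75 (Lumen), 34 (Calder), …
Winners (4 units): Brio, Pike, Larkspur, Quill.
Clearing price = highest rejected bid = $75.
Larkspur wins → pays $75.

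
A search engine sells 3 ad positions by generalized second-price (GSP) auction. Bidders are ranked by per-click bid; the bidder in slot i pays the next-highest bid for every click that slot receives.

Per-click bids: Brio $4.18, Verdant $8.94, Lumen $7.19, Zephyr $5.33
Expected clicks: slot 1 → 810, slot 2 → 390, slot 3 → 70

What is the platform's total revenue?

Total revenue: $8195.20

Per-click bids in order: $8.94 (Verdant) > $7.19 (Lumen) > $5.33 (Zephyr) > $4.18 (Brio)
Slot 1: Verdant pays $7.19 × 810 = $5823.90
Slot 2: Lumen pays $5.33 × 390 = $2078.70
Slot 3: Zephyr pays $4.18 × 70 = $292.60
Total = $8195.20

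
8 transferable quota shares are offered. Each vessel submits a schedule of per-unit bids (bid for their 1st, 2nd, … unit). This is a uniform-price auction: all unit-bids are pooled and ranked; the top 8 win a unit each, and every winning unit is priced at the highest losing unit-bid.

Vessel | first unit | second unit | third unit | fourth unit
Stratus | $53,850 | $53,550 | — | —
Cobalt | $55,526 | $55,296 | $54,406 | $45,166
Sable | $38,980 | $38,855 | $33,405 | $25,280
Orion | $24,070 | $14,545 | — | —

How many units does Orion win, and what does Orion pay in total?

Orion: 0 units, pays $0

Merging the schedules and taking the best 8: 55,526 (Cobalt-1), 55,296 (Cobalt-2), 54,406 (Cobalt-3), 53,850 (Stratus-1), 53,550 (Stratus-2), 45,166 (Cobalt-4), 38,980 (Sable-1), 38,855 (Sable-2)
The (k+1)-th unit-bid is $33,405.
Orion wins 0 unit(s) at $33,405 each.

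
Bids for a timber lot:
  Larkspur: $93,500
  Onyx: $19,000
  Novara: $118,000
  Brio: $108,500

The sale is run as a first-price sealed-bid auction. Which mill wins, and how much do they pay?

Sorting bids: 118,000 (Novara) > 108,500 (Brio) > 93,500 (Larkspur) > 19,000 (Onyx)
First-price: Novara pays what they bid, $118,000.

Novara pays $118,000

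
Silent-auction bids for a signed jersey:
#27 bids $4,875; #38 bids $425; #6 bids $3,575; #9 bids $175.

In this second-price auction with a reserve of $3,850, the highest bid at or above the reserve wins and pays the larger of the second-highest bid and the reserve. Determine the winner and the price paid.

Rule: the highest bid at or above the reserve wins and pays the larger of the second-highest bid and the reserve.
Sorting bids: 4,875 (#27) > 3,575 (#6) > 425 (#38) > 175 (#9)
#27 has the top bid at or above the reserve ($4,875).
max(second-highest $3,575, reserve $3,850) = $3,850.

#27 pays $3,850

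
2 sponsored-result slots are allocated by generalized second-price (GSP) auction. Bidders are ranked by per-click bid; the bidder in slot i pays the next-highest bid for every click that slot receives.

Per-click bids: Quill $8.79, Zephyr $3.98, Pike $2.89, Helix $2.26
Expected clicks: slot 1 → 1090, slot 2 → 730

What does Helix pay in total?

Helix pays $0.00

Ranked by bid: $8.79 (Quill) > $3.98 (Zephyr) > $2.89 (Pike) > …
Helix ranks below slot 2 → no slot, pays nothing.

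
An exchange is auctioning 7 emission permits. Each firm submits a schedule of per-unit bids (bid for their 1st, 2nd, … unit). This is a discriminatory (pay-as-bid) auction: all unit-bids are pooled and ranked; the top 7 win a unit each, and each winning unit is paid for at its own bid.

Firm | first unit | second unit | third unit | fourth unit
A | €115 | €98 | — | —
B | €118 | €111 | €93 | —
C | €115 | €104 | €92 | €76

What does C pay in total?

Pooled unit-bids ranked (top 7): 118 (B-1), 115 (A-1), 115 (C-1), 111 (B-2), 104 (C-2), 98 (A-2), 93 (B-3)
Next rejected bid: €92 (not a price — pay-as-bid).
C's winning unit-bids: 115 + 104 = €219.

C pays €219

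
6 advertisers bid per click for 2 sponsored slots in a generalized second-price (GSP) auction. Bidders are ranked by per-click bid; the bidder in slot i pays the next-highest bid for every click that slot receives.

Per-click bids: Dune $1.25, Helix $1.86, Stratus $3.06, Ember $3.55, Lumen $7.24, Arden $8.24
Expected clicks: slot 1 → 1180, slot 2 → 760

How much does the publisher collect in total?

Sorting advertisers: $8.24 (Arden) > $7.24 (Lumen) > $3.55 (Ember) > …
Slot 1: Arden pays $7.24 × 1180 = $8543.20
Slot 2: Lumen pays $3.55 × 760 = $2698.00
Total = $11241.20

Total revenue: $11241.20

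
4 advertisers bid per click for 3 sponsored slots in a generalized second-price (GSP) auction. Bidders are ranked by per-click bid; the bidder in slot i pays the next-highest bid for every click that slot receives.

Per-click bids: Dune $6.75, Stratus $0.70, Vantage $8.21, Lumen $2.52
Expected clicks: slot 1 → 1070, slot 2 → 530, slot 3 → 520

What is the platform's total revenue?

Total revenue: $8922.10

Per-click bids in order: $8.21 (Vantage) > $6.75 (Dune) > $2.52 (Lumen) > $0.70 (Stratus)
Slot 1: Vantage pays $6.75 × 1070 = $7222.50
Slot 2: Dune pays $2.52 × 530 = $1335.60
Slot 3: Lumen pays $0.70 × 520 = $364.00
Total = $8922.10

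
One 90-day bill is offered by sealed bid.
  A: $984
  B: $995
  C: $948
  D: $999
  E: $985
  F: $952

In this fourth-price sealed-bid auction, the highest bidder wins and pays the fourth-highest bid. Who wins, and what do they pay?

D pays $984

Fourth-price sealed-bid auction: the highest bidder wins and pays the fourth-highest bid.
Bids ranked: 999 (D) > 995 (B) > 985 (E) > 984 (A) > 952 (F) > 948 (C)
D is highest; pays the fourth-highest bid, $984.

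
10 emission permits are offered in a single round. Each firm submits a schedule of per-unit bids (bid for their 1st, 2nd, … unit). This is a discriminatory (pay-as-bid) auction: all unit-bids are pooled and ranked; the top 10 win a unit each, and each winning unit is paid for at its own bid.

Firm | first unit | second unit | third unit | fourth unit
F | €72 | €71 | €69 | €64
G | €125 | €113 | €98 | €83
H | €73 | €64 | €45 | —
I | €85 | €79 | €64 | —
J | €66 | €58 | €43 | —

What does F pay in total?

All unit-bids, highest first — top 10: 125 (G-1), 113 (G-2), 98 (G-3), 85 (I-1), 83 (G-4), 79 (I-2), 73 (H-1), 72 (F-1), 71 (F-2), 69 (F-3)
Next rejected bid: €66 (not a price — pay-as-bid).
F's winning unit-bids: 72 + 71 + 69 = €212.

F pays €212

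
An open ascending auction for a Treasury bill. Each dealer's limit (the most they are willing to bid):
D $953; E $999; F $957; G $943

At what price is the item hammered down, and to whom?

Sorting limits: 999 (E) > 957 (F) > 953 (D) > 943 (G)
Once the price passes $957, only E is left; the hammer falls at F's limit of $957.

E wins at $957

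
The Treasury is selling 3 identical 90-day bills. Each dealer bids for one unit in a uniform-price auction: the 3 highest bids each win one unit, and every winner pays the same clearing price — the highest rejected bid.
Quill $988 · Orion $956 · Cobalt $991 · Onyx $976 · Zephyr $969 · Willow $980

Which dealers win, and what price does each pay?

Sorting: 991 (Cobalt), 988 (Quill), 980 (Willow), 976 (Onyx), 969 (Zephyr), …
The 3 highest are Cobalt, Quill, Willow.
Highest unsuccessful bid: $976 → clearing price.

Cobalt, Quill, Willow; each pays $976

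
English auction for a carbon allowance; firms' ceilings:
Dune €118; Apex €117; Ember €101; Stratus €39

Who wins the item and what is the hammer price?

Limits in order: 118 (Dune) > 117 (Apex) > 101 (Ember) > 39 (Stratus)
Once the price passes €117, only Dune is left; the hammer falls at Apex's limit of €117.

Dune wins at €117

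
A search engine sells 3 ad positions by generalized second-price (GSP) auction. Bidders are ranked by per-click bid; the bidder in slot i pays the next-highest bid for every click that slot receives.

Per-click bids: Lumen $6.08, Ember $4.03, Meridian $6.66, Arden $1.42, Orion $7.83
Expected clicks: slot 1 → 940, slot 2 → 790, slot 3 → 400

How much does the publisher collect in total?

Total revenue: $12675.60

Per-click bids in order: $7.83 (Orion) > $6.66 (Meridian) > $6.08 (Lumen) > $4.03 (Ember) > …
Slot 1: Orion pays $6.66 × 940 = $6260.40
Slot 2: Meridian pays $6.08 × 790 = $4803.20
Slot 3: Lumen pays $4.03 × 400 = $1612.00
Total = $12675.60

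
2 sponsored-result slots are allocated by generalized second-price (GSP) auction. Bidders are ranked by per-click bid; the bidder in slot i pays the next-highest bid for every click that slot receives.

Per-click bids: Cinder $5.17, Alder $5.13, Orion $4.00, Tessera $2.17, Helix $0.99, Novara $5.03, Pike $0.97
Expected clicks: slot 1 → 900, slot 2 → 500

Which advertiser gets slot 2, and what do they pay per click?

Alder; $5.03 per click

Ranked by bid: $5.17 (Cinder) > $5.13 (Alder) > $5.03 (Novara) > …
Slot 2 goes to the second-ranked bidder, Alder, who pays the next bid down: $5.03/click.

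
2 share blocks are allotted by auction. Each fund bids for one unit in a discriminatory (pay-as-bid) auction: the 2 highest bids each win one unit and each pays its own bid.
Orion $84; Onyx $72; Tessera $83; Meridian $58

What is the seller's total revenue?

Bids ranked high→low: 84 (Orion), 83 (Tessera), 72 (Onyx), 58 (Meridian)
The 2 highest are Orion, Tessera.
Total revenue = 84 + 83 = $167.

Total revenue: $167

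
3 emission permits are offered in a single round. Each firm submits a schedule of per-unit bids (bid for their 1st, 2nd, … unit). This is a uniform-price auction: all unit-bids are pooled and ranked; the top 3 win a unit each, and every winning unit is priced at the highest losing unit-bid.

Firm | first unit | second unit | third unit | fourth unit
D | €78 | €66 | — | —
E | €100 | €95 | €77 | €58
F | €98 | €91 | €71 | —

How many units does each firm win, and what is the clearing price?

E 2, F 1; clearing price €91

Pooled unit-bids ranked (top 3): 100 (E-1), 98 (F-1), 95 (E-2)
First bid not allocated: €91.
Allocation: E 2, F 1.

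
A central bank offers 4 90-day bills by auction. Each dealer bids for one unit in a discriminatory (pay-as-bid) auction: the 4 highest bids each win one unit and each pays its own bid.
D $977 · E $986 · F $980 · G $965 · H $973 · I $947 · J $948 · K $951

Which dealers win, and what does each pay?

Sorting: 986 (E), 980 (F), 977 (D), 973 (H), 965 (G), 951 (K), …
The 4 highest are E, F, D, H.
Each winner pays its own bid: E $986, F $980, D $977, H $973.

E $986, F $980, D $977, H $973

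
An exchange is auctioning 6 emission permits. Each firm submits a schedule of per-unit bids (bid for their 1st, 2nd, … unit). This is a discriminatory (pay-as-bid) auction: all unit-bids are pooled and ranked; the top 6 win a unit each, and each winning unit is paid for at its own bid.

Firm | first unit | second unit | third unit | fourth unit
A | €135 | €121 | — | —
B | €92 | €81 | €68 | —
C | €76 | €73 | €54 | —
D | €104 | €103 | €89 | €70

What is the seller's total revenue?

Merging the schedules and taking the best 6: 135 (A-1), 121 (A-2), 104 (D-1), 103 (D-2), 92 (B-1), 89 (D-3)
Next rejected bid: €81 (not a price — pay-as-bid).
Each winning unit pays its own bid.
Revenue = 135 + 121 + 104 + 103 + 92 + 89 = €644.

Total revenue: €644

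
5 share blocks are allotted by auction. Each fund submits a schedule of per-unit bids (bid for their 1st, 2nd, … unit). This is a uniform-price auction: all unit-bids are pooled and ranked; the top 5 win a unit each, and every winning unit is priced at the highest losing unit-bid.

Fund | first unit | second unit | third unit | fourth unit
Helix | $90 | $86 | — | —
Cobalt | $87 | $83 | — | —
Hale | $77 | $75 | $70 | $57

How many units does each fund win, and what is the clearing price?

Cobalt 2, Hale 1, Helix 2; clearing price $75

Pooled unit-bids ranked (top 5): 90 (Helix-1), 87 (Cobalt-1), 86 (Helix-2), 83 (Cobalt-2), 77 (Hale-1)
First bid not allocated: $75.
Allocation: Cobalt 2, Hale 1, Helix 2.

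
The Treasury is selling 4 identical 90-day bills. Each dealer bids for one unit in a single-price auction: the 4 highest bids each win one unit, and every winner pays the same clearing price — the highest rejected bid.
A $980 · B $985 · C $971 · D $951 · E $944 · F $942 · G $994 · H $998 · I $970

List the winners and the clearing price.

H, G, B, A; each pays $971

Ordering the bids: 998 (H), 994 (G), 985 (B), 980 (A), 971 (C), 970 (I), …
Winners (4 units): H, G, B, A.
Clearing price = highest rejected bid = $971.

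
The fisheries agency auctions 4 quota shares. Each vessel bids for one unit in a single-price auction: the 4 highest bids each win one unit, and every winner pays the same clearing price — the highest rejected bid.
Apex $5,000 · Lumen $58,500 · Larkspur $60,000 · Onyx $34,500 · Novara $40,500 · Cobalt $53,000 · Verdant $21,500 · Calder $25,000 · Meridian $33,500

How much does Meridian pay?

Bids ranked high→low: 60,000 (Larkspur), 58,500 (Lumen), 53,000 (Cobalt), 40,500 (Novara), 34,500 (Onyx), 33,500 (Meridian), …
Winners (4 units): Larkspur, Lumen, Cobalt, Novara.
Highest unsuccessful bid: $34,500 → clearing price.
Meridian does not win → pays $0.

Meridian pays $0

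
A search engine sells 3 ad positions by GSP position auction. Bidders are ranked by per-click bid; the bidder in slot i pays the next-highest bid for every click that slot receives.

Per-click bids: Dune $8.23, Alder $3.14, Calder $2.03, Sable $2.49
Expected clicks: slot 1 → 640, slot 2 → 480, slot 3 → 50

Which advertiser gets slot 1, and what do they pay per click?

Dune; $3.14 per click

Per-click bids in order: $8.23 (Dune) > $3.14 (Alder) > $2.49 (Sable) > $2.03 (Calder)
Slot 1 goes to the first-ranked bidder, Dune, who pays the next bid down: $3.14/click.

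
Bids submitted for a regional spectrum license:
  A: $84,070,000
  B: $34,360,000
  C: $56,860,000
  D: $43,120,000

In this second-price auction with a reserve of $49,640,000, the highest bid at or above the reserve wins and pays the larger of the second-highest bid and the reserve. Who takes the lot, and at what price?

A pays $56,860,000

Bids in order: 84,070,000 (A) > 56,860,000 (C) > 43,120,000 (D) > 34,360,000 (B)
Highest eligible bid: A at $84,070,000.
Second-highest bid $56,860,000 exceeds the reserve $49,640,000 → payment $56,860,000.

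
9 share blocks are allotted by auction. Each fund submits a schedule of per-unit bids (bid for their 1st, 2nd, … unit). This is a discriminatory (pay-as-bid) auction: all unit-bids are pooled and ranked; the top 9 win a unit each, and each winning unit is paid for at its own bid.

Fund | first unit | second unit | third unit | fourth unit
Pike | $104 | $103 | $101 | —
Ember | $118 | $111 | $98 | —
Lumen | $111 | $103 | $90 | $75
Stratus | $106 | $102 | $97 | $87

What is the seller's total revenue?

All unit-bids, highest first — top 9: 118 (Ember-1), 111 (Ember-2), 111 (Lumen-1), 106 (Stratus-1), 104 (Pike-1), 103 (Pike-2), 103 (Lumen-2), 102 (Stratus-2), 101 (Pike-3)
Next rejected bid: $98 (not a price — pay-as-bid).
Each winning unit pays its own bid.
Revenue = 118 + 111 + 111 + 106 + 104 + 103 + 103 + 102 + 101 = $959.

Total revenue: $959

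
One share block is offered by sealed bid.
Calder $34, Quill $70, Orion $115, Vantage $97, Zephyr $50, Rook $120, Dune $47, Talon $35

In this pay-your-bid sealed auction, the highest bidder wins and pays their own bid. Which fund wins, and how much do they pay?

Sorting bids: 120 (Rook) > 115 (Orion) > 97 (Vantage) > 70 (Quill) > 50 (Zephyr) > 47 (Dune) > …
First-price: Rook pays what they bid, $120.

Rook pays $120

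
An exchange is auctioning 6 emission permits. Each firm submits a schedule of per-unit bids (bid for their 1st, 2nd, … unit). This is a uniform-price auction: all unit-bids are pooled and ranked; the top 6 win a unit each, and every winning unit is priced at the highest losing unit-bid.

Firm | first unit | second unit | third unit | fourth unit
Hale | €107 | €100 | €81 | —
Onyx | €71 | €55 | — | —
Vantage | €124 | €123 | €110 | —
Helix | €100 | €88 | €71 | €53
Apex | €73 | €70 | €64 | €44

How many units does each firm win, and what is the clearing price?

Hale 2, Helix 1, Vantage 3; clearing price €88

Pooled unit-bids ranked (top 6): 124 (Vantage-1), 123 (Vantage-2), 110 (Vantage-3), 107 (Hale-1), 100 (Hale-2), 100 (Helix-1)
The (k+1)-th unit-bid is €88.
Allocation: Hale 2, Helix 1, Vantage 3.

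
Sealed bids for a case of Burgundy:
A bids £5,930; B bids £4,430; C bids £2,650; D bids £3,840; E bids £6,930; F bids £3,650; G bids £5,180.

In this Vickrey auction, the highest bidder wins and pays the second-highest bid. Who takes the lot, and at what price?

Bids ranked: 6,930 (E) > 5,930 (A) > 5,180 (G) > 4,430 (B) > 3,840 (D) > 3,650 (F) > …
E is highest; pays the second-highest bid, £5,930.

E pays £5,930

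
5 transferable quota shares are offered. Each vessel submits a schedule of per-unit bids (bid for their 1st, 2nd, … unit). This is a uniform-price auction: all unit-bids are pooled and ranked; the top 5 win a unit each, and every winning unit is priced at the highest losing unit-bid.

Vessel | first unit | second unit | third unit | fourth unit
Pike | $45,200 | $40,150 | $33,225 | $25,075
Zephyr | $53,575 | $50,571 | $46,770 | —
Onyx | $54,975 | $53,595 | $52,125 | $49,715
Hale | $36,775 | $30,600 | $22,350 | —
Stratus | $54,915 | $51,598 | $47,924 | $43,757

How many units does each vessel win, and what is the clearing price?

All unit-bids, highest first — top 5: 54,975 (Onyx-1), 54,915 (Stratus-1), 53,595 (Onyx-2), 53,575 (Zephyr-1), 52,125 (Onyx-3)
Highest rejected unit-bid = $51,598.
Allocation: Onyx 3, Stratus 1, Zephyr 1.

Onyx 3, Stratus 1, Zephyr 1; clearing price $51,598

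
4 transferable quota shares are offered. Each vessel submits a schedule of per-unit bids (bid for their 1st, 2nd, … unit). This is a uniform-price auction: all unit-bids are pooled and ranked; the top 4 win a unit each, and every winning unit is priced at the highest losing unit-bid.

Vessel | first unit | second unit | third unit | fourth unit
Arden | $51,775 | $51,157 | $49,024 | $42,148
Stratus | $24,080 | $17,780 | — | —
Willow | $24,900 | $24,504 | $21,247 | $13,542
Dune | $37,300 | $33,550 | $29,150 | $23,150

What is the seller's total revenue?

Total revenue: $149,200

All unit-bids, highest first — top 4: 51,775 (Arden-1), 51,157 (Arden-2), 49,024 (Arden-3), 42,148 (Arden-4)
The (k+1)-th unit-bid is $37,300.
Allocation: Arden 4. Every unit priced at $37,300.
Revenue = 4 × 37,300 = $149,200.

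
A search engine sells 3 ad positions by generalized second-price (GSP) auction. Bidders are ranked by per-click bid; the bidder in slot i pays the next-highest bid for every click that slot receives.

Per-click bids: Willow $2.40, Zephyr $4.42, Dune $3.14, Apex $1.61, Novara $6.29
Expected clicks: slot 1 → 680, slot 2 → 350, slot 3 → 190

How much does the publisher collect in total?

Ranked by bid: $6.29 (Novara) > $4.42 (Zephyr) > $3.14 (Dune) > $2.40 (Willow) > …
Slot 1: Novara pays $4.42 × 680 = $3005.60
Slot 2: Zephyr pays $3.14 × 350 = $1099.00
Slot 3: Dune pays $2.40 × 190 = $456.00
Total = $4560.60

Total revenue: $4560.60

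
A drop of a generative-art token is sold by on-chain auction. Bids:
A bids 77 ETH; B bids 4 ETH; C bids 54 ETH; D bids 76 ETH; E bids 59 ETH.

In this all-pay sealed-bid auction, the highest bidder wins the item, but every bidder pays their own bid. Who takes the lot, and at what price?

Bids ranked: 77 (A) > 76 (D) > 59 (E) > 54 (C) > 4 (B)
A wins with the top bid; all bids are sunk regardless.

A pays 77 ETH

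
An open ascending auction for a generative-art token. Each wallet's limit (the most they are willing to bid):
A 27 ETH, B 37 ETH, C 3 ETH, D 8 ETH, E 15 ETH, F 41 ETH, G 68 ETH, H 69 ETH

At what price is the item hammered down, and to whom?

H wins at 68 ETH

Rule: the price rises until one bidder remains; the winner pays the price at which the last rival dropped out.
Sorting limits: 69 (H) > 68 (G) > 41 (F) > 37 (B) > 27 (A) > 15 (E) > …
G is the last rival to drop out, at 68 ETH; H remains and wins at that price.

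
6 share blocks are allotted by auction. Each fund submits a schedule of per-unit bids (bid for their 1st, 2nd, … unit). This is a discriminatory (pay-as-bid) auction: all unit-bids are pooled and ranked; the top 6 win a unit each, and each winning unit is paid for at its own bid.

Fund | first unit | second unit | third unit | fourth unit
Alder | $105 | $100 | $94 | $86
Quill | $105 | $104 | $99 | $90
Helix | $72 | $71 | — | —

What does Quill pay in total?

Quill pays $308

Pooled unit-bids ranked (top 6): 105 (Alder-1), 105 (Quill-1), 104 (Quill-2), 100 (Alder-2), 99 (Quill-3), 94 (Alder-3)
Next rejected bid: $90 (not a price — pay-as-bid).
Quill's winning unit-bids: 105 + 104 + 99 = $308.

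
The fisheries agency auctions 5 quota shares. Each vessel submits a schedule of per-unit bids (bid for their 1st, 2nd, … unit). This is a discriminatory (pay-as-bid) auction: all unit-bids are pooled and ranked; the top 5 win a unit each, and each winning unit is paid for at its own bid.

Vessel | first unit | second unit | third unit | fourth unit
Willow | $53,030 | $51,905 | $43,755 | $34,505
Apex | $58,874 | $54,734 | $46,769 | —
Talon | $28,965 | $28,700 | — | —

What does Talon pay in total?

Talon pays $0

Merging the schedules and taking the best 5: 58,874 (Apex-1), 54,734 (Apex-2), 53,030 (Willow-1), 51,905 (Willow-2), 46,769 (Apex-3)
Next rejected bid: $43,755 (not a price — pay-as-bid).
Talon wins no units.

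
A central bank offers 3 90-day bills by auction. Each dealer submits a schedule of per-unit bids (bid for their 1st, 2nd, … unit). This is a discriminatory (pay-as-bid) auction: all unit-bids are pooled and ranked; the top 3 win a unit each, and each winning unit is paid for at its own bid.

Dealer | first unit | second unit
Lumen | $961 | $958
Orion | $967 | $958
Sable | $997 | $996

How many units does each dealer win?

Orion 1, Sable 2

All unit-bids, highest first — top 3: 997 (Sable-1), 996 (Sable-2), 967 (Orion-1)
Next rejected bid: $961 (not a price — pay-as-bid).
Allocation: Orion 1, Sable 2.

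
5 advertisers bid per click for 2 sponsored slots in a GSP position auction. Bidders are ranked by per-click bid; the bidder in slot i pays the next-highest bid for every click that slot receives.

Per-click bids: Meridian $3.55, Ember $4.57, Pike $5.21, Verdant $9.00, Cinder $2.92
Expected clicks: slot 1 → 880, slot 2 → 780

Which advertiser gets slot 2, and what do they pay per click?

Pike; $4.57 per click

Ranked by bid: $9.00 (Verdant) > $5.21 (Pike) > $4.57 (Ember) > …
Slot 2 goes to the second-ranked bidder, Pike, who pays the next bid down: $4.57/click.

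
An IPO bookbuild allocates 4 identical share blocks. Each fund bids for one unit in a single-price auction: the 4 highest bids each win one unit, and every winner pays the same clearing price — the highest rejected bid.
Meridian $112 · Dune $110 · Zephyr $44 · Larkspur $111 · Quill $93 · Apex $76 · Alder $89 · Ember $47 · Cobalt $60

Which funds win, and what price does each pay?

Sorting: 112 (Meridian), 111 (Larkspur), 110 (Dune), 93 (Quill), 89 (Alder), 76 (Apex), …
Winners (4 units): Meridian, Larkspur, Dune, Quill.
Highest unsuccessful bid: $89 → clearing price.

Meridian, Larkspur, Dune, Quill; each pays $89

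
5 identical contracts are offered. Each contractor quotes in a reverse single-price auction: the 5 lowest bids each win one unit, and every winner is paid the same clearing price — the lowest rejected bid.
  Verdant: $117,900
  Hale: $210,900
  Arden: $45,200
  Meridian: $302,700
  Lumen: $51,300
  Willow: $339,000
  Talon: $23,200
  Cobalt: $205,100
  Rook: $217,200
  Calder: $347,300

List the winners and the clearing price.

Ordering the bids: 23,200 (Talon), 45,200 (Arden), 51,300 (Lumen), 117,900 (Verdant), 205,100 (Cobalt), 210,900 (Hale), 217,200 (Rook), …
The 5 lowest are Talon, Arden, Lumen, Verdant, Cobalt.
Clearing price = lowest rejected bid = $210,900.

Talon, Arden, Lumen, Verdant, Cobalt; each is paid $210,900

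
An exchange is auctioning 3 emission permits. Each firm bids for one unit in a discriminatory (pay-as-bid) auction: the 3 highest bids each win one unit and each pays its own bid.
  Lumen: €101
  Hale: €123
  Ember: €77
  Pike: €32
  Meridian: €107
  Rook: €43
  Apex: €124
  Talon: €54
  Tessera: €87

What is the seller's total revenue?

Bids ranked high→low: 124 (Apex), 123 (Hale), 107 (Meridian), 101 (Lumen), 87 (Tessera), …
The 3 highest are Apex, Hale, Meridian.
Total revenue = 124 + 123 + 107 = €354.

Total revenue: €354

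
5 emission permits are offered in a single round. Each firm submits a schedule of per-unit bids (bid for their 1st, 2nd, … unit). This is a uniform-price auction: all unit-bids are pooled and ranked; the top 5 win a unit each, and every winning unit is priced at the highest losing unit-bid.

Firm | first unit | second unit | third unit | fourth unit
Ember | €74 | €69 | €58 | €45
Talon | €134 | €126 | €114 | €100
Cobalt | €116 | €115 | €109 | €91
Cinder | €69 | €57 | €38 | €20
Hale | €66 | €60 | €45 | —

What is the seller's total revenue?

Pooled unit-bids ranked (top 5): 134 (Talon-1), 126 (Talon-2), 116 (Cobalt-1), 115 (Cobalt-2), 114 (Talon-3)
The (k+1)-th unit-bid is €109.
Allocation: Cobalt 2, Talon 3. Every unit priced at €109.
Revenue = 5 × 109 = €545.

Total revenue: €545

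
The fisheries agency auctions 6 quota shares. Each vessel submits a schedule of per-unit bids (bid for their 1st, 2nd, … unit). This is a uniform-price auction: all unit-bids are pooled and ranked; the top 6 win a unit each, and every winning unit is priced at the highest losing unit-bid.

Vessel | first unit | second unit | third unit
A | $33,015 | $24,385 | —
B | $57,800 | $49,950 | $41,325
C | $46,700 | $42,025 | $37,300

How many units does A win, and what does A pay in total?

A: 0 units, pays $0

Pooled unit-bids ranked (top 6): 57,800 (B-1), 49,950 (B-2), 46,700 (C-1), 42,025 (C-2), 41,325 (B-3), 37,300 (C-3)
First bid not allocated: $33,015.
A wins 0 unit(s) at $33,015 each.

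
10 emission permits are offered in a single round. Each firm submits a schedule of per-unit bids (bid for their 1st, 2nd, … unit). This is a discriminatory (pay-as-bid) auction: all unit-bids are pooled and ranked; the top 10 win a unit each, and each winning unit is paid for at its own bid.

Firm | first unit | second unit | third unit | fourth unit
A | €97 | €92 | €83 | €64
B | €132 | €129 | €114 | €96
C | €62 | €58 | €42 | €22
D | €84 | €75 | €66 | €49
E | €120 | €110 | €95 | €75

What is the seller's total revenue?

Total revenue: €1,069

Pooled unit-bids ranked (top 10): 132 (B-1), 129 (B-2), 120 (E-1), 114 (B-3), 110 (E-2), 97 (A-1), 96 (B-4), 95 (E-3), 92 (A-2), 84 (D-1)
Next rejected bid: €83 (not a price — pay-as-bid).
Each winning unit pays its own bid.
Revenue = 132 + 129 + 120 + 114 + 110 + 97 + 96 + 95 + 92 + 84 = €1,069.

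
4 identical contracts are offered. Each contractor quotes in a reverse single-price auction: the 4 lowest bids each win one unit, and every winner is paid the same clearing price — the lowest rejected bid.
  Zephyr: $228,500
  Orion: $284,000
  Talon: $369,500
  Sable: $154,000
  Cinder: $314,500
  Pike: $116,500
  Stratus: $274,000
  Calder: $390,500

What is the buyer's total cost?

Ordering the bids: 116,500 (Pike), 154,000 (Sable), 228,500 (Zephyr), 274,000 (Stratus), 284,000 (Orion), 314,500 (Cinder), …
Lowest 4: Pike, Sable, Zephyr, Stratus.
Lowest unsuccessful bid: $284,000 → clearing price.
Total cost = 4 × $284,000 = $1,136,000.

Total cost: $1,136,000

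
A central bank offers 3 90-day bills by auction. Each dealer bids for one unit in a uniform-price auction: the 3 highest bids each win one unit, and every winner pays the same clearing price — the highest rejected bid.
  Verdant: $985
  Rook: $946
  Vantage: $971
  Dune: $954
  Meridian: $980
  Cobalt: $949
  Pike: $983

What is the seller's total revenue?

Total revenue: $2,913

Ordering the bids: 985 (Verdant), 983 (Pike), 980 (Meridian), 971 (Vantage), 954 (Dune), …
Top 3: Verdant, Pike, Meridian.
Clearing price = highest rejected bid = $971.
Total revenue = 3 × $971 = $2,913.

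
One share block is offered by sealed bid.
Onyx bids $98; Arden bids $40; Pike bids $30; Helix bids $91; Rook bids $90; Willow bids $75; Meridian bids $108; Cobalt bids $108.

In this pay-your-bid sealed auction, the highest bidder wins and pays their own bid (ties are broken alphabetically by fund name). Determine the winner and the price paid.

Cobalt pays $108

Bids ranked: 108 (Cobalt) > 108 (Meridian) > 98 (Onyx) > 91 (Helix) > 90 (Rook) > 75 (Willow) > …
Tie at $108 → Cobalt wins by tie-break.
Cobalt is highest → pays own bid, $108.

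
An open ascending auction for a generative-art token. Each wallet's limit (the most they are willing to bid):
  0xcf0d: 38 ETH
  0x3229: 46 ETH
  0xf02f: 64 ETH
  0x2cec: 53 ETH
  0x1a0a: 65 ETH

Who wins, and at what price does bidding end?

0x1a0a wins at 64 ETH

Open ascending-bid auction: the price rises until one bidder remains; the winner pays the price at which the last rival dropped out.
Limits in order: 65 (0x1a0a) > 64 (0xf02f) > 53 (0x2cec) > 46 (0x3229) > 38 (0xcf0d)
Once the price passes 64 ETH, only 0x1a0a is left; the hammer falls at 0xf02f's limit of 64 ETH.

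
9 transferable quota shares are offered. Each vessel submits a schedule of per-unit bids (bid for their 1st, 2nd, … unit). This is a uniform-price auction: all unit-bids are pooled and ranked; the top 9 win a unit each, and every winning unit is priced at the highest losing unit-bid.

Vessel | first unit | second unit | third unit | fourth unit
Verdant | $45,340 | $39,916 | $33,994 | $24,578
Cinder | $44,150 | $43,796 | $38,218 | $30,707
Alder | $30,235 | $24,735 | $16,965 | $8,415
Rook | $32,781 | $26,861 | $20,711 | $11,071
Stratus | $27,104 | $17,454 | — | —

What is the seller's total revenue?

Total revenue: $243,936

Pooled unit-bids ranked (top 9): 45,340 (Verdant-1), 44,150 (Cinder-1), 43,796 (Cinder-2), 39,916 (Verdant-2), 38,218 (Cinder-3), 33,994 (Verdant-3), 32,781 (Rook-1), 30,707 (Cinder-4), 30,235 (Alder-1)
Highest rejected unit-bid = $27,104.
Allocation: Alder 1, Cinder 4, Rook 1, Verdant 3. Every unit priced at $27,104.
Revenue = 9 × 27,104 = $243,936.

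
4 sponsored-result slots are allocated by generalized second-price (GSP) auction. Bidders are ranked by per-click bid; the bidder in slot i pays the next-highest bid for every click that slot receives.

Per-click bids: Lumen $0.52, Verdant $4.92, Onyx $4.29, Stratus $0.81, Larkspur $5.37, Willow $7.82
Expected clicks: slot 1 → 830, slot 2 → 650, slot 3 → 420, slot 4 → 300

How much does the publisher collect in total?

Total revenue: $9699.90

Ranked by bid: $7.82 (Willow) > $5.37 (Larkspur) > $4.92 (Verdant) > $4.29 (Onyx) > $0.81 (Stratus) > …
Slot 1: Willow pays $5.37 × 830 = $4457.10
Slot 2: Larkspur pays $4.92 × 650 = $3198.00
Slot 3: Verdant pays $4.29 × 420 = $1801.80
Slot 4: Onyx pays $0.81 × 300 = $243.00
Total = $9699.90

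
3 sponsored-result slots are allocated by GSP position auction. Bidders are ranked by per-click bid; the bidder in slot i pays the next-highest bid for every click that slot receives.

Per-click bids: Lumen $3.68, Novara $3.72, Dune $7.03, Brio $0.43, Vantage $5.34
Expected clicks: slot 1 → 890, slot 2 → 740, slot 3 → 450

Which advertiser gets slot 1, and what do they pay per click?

Dune; $5.34 per click

Ranked by bid: $7.03 (Dune) > $5.34 (Vantage) > $3.72 (Novara) > $3.68 (Lumen) > …
Slot 1 goes to the first-ranked bidder, Dune, who pays the next bid down: $5.34/click.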